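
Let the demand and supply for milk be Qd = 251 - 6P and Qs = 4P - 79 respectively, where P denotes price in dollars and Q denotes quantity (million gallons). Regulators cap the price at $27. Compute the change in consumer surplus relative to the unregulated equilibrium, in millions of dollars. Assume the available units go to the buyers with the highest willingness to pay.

Setting quantity demanded equal to quantity supplied, 251 - 6P = 4P - 79, gives P* = 33 and Q* = 53.
Because the ceiling (27) lies below the market-clearing price, it is binding.
At P = 27: Qd = 251 - 6·27 = 89 and Qs = 4·27 - 79 = 29.
Consumer surplus without the control is ½ · (251/6 - 33) · 53 = 2809/12.
With the ceiling, 29 units are sold at 27 (assume they go to the highest-value buyers). The demand price at Q = 29 is 37, so CS = ½ · [(251/6 - 27) + (37 - 27)] · 29 = 4321/12.
Change in consumer surplus = 4321/12 - 2809/12 = 126.

126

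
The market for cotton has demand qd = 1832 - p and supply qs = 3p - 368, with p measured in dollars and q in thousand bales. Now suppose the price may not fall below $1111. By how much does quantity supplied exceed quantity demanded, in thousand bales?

Setting quantity demanded equal to quantity supplied, 1832 - p = 3p - 368, gives p* = 550 and q* = 1282.
Since 1111 > 550, the floor is binding.
At p = 1111: qd = 1832 - 1111 = 721 and qs = 3·1111 - 368 = 2965.
Surplus = qs - qd = 2965 - 721 = 2244.

2244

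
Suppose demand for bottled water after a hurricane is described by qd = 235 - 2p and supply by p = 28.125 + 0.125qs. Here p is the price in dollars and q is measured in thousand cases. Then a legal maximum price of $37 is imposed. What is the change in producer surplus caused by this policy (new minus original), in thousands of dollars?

-963

Rearranging supply gives qs = 8p - 225. In a free market, 235 - 2p = 8p - 225 gives the equilibrium p* = 46, q* = 143.
The ceiling of 37 is below the equilibrium price 46, so it binds.
At p = 37: qd = 235 - 2·37 = 161 and qs = 8·37 - 225 = 71.
Producer surplus without the control is ½ · (46 - 28.125) · 143 = 1278.0625.
With the ceiling, producers sell 71 units at 37, so PS = ½ · (37 - 28.125) · 71 = 315.0625.
Change in producer surplus = 315.0625 - 1278.0625 = -963.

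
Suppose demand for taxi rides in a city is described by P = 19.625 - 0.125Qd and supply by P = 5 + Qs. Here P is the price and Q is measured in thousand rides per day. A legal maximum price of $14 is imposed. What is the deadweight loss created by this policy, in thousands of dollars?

9

Rearranging demand gives Qd = 157 - 8P; rearranging supply gives Qs = P - 5. Without the control the market clears where 157 - 8P = P - 5, i.e. P* = 18 and Q* = 13.
Because the ceiling (14) lies below the market-clearing price, it is binding.
At P = 14: Qd = 157 - 8·14 = 45 and Qs = 14 - 5 = 9.
Quantity traded falls to 9. At Q = 9 the demand price is (157 - 9)/8 = 18.5 and the supply price is 5 + 9 = 14.
Deadweight loss = ½ · (18.5 - 14) · (13 - 9) = ½ · 4.5 · 4 = 9.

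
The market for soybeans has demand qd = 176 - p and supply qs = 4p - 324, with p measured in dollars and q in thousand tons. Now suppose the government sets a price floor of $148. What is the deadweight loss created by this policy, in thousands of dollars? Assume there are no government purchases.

1440

Setting quantity demanded equal to quantity supplied, 176 - p = 4p - 324, gives p* = 100 and q* = 76.
Because the floor (148) lies above the market-clearing price, it is binding.
At p = 148: qd = 176 - 148 = 28 and qs = 4·148 - 324 = 268.
Quantity traded falls to 28. At q = 28 the demand price is 176 - 28 = 148 and the supply price is (324 + 28)/4 = 88.
Deadweight loss = ½ · (148 - 88) · (76 - 28) = ½ · 60 · 48 = 1440.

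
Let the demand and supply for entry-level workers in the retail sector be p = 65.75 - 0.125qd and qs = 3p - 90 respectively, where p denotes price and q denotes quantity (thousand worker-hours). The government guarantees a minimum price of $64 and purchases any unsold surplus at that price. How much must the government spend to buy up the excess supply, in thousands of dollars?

5632

Rearranging demand gives qd = 526 - 8p. Equilibrium: 526 - 8p = 3p - 90, so 616 = 11p and p* = 56, q* = 78.
Because the floor (64) lies above the market-clearing price, it is binding.
At p = 64: qd = 526 - 8·64 = 14 and qs = 3·64 - 90 = 102.
Surplus = qs - qd = 88.
Government expenditure = surplus × support price = 88 × 64 = 5632.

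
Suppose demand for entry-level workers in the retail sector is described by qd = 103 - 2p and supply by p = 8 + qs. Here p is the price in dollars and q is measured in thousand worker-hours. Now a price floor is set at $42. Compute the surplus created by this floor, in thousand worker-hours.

15

Rearranging supply gives qs = p - 8. Equilibrium: 103 - 2p = p - 8, so 111 = 3p and p* = 37, q* = 29.
Because the floor (42) lies above the market-clearing price, it is binding.
At p = 42: qd = 103 - 2·42 = 19 and qs = 42 - 8 = 34.
Surplus = qs - qd = 34 - 19 = 15.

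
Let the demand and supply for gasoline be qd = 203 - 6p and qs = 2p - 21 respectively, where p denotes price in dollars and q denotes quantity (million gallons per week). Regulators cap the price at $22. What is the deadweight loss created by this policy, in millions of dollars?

48

Setting quantity demanded equal to quantity supplied, 203 - 6p = 2p - 21, gives p* = 28 and q* = 35.
Since 22 < 28, the ceiling is binding.
At p = 22: qd = 203 - 6·22 = 71 and qs = 2·22 - 21 = 23.
Quantity traded falls to 23. At q = 23 the demand price is (203 - 23)/6 = 30 and the supply price is (21 + 23)/2 = 22.
Deadweight loss = ½ · (30 - 22) · (35 - 23) = ½ · 8 · 12 = 48.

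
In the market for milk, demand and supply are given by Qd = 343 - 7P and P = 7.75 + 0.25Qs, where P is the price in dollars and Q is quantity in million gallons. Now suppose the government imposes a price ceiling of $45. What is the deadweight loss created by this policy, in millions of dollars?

0

Rearranging supply gives Qs = 4P - 31. Equilibrium: 343 - 7P = 4P - 31, so 374 = 11P and P* = 34, Q* = 105.
The ceiling of 45 is above the equilibrium price 34, so it is not binding; the market clears at P* = 34, Q* = 105.
Since the control does not bind, no trades are prevented and deadweight loss is zero.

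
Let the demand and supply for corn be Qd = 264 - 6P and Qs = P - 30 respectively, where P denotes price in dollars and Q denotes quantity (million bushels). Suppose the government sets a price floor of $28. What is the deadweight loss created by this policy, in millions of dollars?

0

Equilibrium: 264 - 6P = P - 30, so 294 = 7P and P* = 42, Q* = 12.
Since 28 is below P* = 42, the floor does not bind and the free-market outcome prevails.
Since the control does not bind, no trades are prevented and deadweight loss is zero.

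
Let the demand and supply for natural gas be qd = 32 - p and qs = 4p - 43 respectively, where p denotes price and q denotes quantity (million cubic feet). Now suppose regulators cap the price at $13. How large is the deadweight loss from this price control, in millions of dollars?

Setting quantity demanded equal to quantity supplied, 32 - p = 4p - 43, gives p* = 15 and q* = 17.
Because the ceiling (13) lies below the market-clearing price, it is binding.
At p = 13: qd = 32 - 13 = 19 and qs = 4·13 - 43 = 9.
Quantity traded falls to 9. At q = 9 the demand price is 32 - 9 = 23 and the supply price is (43 + 9)/4 = 13.
Deadweight loss = ½ · (23 - 13) · (17 - 9) = ½ · 10 · 8 = 40.

40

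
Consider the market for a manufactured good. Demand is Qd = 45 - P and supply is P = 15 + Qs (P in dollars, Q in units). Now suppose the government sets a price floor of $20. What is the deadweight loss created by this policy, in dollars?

Rearranging supply gives Qs = P - 15. In a free market, 45 - P = P - 15 gives the equilibrium P* = 30, Q* = 15.
Since 20 is below P* = 30, the floor does not bind and the free-market outcome prevails.
Since the control does not bind, no trades are prevented and deadweight loss is zero.

0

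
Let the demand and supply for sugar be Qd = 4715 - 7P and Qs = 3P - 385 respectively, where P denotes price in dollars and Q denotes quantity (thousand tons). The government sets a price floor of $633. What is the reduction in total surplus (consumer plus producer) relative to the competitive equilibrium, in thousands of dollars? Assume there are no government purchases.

Setting quantity demanded equal to quantity supplied, 4715 - 7P = 3P - 385, gives P* = 510 and Q* = 1145.
Since 633 > 510, the floor is binding.
At P = 633: Qd = 4715 - 7·633 = 284 and Qs = 3·633 - 385 = 1514.
Quantity traded falls to 284. At Q = 284 the demand price is (4715 - 284)/7 = 633 and the supply price is (385 + 284)/3 = 223.
Deadweight loss = ½ · (633 - 223) · (1145 - 284) = ½ · 410 · 861 = 176505.

176505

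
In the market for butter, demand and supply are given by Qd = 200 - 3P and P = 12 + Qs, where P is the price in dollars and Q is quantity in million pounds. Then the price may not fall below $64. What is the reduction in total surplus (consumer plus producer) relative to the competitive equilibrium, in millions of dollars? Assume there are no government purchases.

Rearranging supply gives Qs = P - 12. In a free market, 200 - 3P = P - 12 gives the equilibrium P* = 53, Q* = 41.
Since 64 > 53, the floor is binding.
At P = 64: Qd = 200 - 3·64 = 8 and Qs = 64 - 12 = 52.
Quantity traded falls to 8. At Q = 8 the demand price is (200 - 8)/3 = 64 and the supply price is 12 + 8 = 20.
Deadweight loss = ½ · (64 - 20) · (41 - 8) = ½ · 44 · 33 = 726.

726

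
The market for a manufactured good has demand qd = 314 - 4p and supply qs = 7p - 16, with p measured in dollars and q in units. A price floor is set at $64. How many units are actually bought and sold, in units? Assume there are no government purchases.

58

Setting quantity demanded equal to quantity supplied, 314 - 4p = 7p - 16, gives p* = 30 and q* = 194.
Since 64 > 30, the floor is binding.
At p = 64: qd = 314 - 4·64 = 58 and qs = 7·64 - 16 = 432.
The quantity actually transacted is the short side, demand: 58.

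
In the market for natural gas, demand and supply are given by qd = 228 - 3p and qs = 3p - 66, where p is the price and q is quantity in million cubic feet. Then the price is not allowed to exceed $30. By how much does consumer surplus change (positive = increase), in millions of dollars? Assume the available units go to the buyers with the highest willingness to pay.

-85.5

Without the control the market clears where 228 - 3p = 3p - 66, i.e. p* = 49 and q* = 81.
Since 30 < 49, the ceiling is binding.
At p = 30: qd = 228 - 3·30 = 138 and qs = 3·30 - 66 = 24.
Consumer surplus without the control is ½ · (76 - 49) · 81 = 1093.5.
With the ceiling, 24 units are sold at 30 (assume they go to the highest-value buyers). The demand price at q = 24 is 68, so CS = ½ · [(76 - 30) + (68 - 30)] · 24 = 1008.
Change in consumer surplus = 1008 - 1093.5 = -85.5.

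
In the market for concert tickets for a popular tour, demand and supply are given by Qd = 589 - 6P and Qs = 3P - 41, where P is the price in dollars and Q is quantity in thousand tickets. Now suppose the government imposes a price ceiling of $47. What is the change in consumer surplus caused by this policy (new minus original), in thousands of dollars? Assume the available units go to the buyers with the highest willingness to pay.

Equilibrium: 589 - 6P = 3P - 41, so 630 = 9P and P* = 70, Q* = 169.
Because the ceiling (47) lies below the market-clearing price, it is binding.
At P = 47: Qd = 589 - 6·47 = 307 and Qs = 3·47 - 41 = 100.
Consumer surplus without the control is ½ · (589/6 - 70) · 169 = 28561/12.
With the ceiling, 100 units are sold at 47 (assume they go to the highest-value buyers). The demand price at Q = 100 is 81.5, so CS = ½ · [(589/6 - 47) + (81.5 - 47)] · 100 = 12850/3.
Change in consumer surplus = 12850/3 - 28561/12 = 1903.25.

1903.25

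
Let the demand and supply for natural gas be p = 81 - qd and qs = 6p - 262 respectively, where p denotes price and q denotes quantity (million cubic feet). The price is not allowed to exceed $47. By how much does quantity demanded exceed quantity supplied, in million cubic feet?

Rearranging demand gives qd = 81 - p. Setting quantity demanded equal to quantity supplied, 81 - p = 6p - 262, gives p* = 49 and q* = 32.
The ceiling of 47 is below the equilibrium price 49, so it binds.
At p = 47: qd = 81 - 47 = 34 and qs = 6·47 - 262 = 20.
Shortage = qd - qs = 34 - 20 = 14.

14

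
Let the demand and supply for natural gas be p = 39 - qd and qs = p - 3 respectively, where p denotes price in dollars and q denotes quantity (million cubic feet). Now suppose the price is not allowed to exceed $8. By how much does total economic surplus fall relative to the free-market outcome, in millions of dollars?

169

Rearranging demand gives qd = 39 - p. Equilibrium: 39 - p = p - 3, so 42 = 2p and p* = 21, q* = 18.
Because the ceiling (8) lies below the market-clearing price, it is binding.
At p = 8: qd = 39 - 8 = 31 and qs = 8 - 3 = 5.
Quantity traded falls to 5. At q = 5 the demand price is 39 - 5 = 34 and the supply price is 3 + 5 = 8.
Deadweight loss = ½ · (34 - 8) · (18 - 5) = ½ · 26 · 13 = 169.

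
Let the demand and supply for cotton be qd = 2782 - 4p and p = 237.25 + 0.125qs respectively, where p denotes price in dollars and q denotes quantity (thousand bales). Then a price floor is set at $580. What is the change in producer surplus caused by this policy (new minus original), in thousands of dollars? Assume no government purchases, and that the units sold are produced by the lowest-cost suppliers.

51680

Rearranging supply gives qs = 8p - 1898. Setting quantity demanded equal to quantity supplied, 2782 - 4p = 8p - 1898, gives p* = 390 and q* = 1222.
Since 580 > 390, the floor is binding.
At p = 580: qd = 2782 - 4·580 = 462 and qs = 8·580 - 1898 = 2742.
Producer surplus without the control is ½ · (390 - 237.25) · 1222 = 93330.25.
With the floor, 462 units are sold at 580. The supply price at q = 462 is 295, so PS = ½ · [(580 - 237.25) + (580 - 295)] · 462 = 145010.25.
Change in producer surplus = 145010.25 - 93330.25 = 51680.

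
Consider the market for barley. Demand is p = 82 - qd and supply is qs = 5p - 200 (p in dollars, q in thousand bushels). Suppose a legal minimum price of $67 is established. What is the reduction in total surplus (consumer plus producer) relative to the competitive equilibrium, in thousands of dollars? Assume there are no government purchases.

240

Rearranging demand gives qd = 82 - p. Without the control the market clears where 82 - p = 5p - 200, i.e. p* = 47 and q* = 35.
The floor of 67 is above the equilibrium price 47, so it binds.
At p = 67: qd = 82 - 67 = 15 and qs = 5·67 - 200 = 135.
Quantity traded falls to 15. At q = 15 the demand price is 82 - 15 = 67 and the supply price is (200 + 15)/5 = 43.
Deadweight loss = ½ · (67 - 43) · (35 - 15) = ½ · 24 · 20 = 240.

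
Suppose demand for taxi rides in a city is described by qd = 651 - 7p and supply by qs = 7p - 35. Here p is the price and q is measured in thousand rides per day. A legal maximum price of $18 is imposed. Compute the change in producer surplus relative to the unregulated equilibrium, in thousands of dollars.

Without the control the market clears where 651 - 7p = 7p - 35, i.e. p* = 49 and q* = 308.
The ceiling of 18 is below the equilibrium price 49, so it binds.
At p = 18: qd = 651 - 7·18 = 525 and qs = 7·18 - 35 = 91.
Producer surplus without the control is ½ · (49 - 5) · 308 = 6776.
With the ceiling, producers sell 91 units at 18, so PS = ½ · (18 - 5) · 91 = 591.5.
Change in producer surplus = 591.5 - 6776 = -6184.5.

-6184.5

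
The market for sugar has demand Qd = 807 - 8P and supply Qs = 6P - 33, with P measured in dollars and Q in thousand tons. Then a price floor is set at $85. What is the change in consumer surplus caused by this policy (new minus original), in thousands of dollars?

-5675

Without the control the market clears where 807 - 8P = 6P - 33, i.e. P* = 60 and Q* = 327.
The floor of 85 is above the equilibrium price 60, so it binds.
At P = 85: Qd = 807 - 8·85 = 127 and Qs = 6·85 - 33 = 477.
Consumer surplus without the control is ½ · (100.875 - 60) · 327 = 6683.0625.
With the floor, consumers buy 127 units at 85, so CS = ½ · (100.875 - 85) · 127 = 1008.0625.
Change in consumer surplus = 1008.0625 - 6683.0625 = -5675.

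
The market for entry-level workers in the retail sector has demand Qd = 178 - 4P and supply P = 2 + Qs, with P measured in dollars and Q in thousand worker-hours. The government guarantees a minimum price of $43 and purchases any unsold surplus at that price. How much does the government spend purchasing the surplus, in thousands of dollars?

Rearranging supply gives Qs = P - 2. Setting quantity demanded equal to quantity supplied, 178 - 4P = P - 2, gives P* = 36 and Q* = 34.
Because the floor (43) lies above the market-clearing price, it is binding.
At P = 43: Qd = 178 - 4·43 = 6 and Qs = 43 - 2 = 41.
Surplus = Qs - Qd = 35.
Government expenditure = surplus × support price = 35 × 43 = 1505.

1505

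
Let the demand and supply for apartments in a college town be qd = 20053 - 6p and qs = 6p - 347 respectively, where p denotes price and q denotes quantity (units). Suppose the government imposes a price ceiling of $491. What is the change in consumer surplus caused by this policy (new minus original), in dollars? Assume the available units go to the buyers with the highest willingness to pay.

Without the control the market clears where 20053 - 6p = 6p - 347, i.e. p* = 1700 and q* = 9853.
Since 491 < 1700, the ceiling is binding.
At p = 491: qd = 20053 - 6·491 = 17107 and qs = 6·491 - 347 = 2599.
Consumer surplus without the control is ½ · (20053/6 - 1700) · 9853 = 97081609/12.
With the ceiling, 2599 units are sold at 491 (assume they go to the highest-value buyers). The demand price at q = 2599 is 2909, so CS = ½ · [(20053/6 - 491) + (2909 - 491)] · 2599 = 82167385/12.
Change in consumer surplus = 82167385/12 - 97081609/12 = -1242852.

-1242852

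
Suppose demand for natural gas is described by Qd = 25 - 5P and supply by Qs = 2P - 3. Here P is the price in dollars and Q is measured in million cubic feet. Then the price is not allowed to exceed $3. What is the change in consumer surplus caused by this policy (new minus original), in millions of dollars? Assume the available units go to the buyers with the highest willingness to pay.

Equilibrium: 25 - 5P = 2P - 3, so 28 = 7P and P* = 4, Q* = 5.
Since 3 < 4, the ceiling is binding.
At P = 3: Qd = 25 - 5·3 = 10 and Qs = 2·3 - 3 = 3.
Consumer surplus without the control is ½ · (5 - 4) · 5 = 2.5.
With the ceiling, 3 units are sold at 3 (assume they go to the highest-value buyers). The demand price at Q = 3 is 4.4, so CS = ½ · [(5 - 3) + (4.4 - 3)] · 3 = 5.1.
Change in consumer surplus = 5.1 - 2.5 = 2.6.

2.6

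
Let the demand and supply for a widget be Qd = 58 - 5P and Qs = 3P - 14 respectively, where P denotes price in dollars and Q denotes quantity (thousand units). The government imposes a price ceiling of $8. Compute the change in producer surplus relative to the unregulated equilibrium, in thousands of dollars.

-11.5

In a free market, 58 - 5P = 3P - 14 gives the equilibrium P* = 9, Q* = 13.
The ceiling of 8 is below the equilibrium price 9, so it binds.
At P = 8: Qd = 58 - 5·8 = 18 and Qs = 3·8 - 14 = 10.
Producer surplus without the control is ½ · (9 - 14/3) · 13 = 169/6.
With the ceiling, producers sell 10 units at 8, so PS = ½ · (8 - 14/3) · 10 = 50/3.
Change in producer surplus = 50/3 - 169/6 = -11.5.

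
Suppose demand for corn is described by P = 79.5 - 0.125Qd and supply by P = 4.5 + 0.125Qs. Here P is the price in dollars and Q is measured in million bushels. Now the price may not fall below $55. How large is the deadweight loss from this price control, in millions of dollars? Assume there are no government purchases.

Rearranging demand gives Qd = 636 - 8P; rearranging supply gives Qs = 8P - 36. Without the control the market clears where 636 - 8P = 8P - 36, i.e. P* = 42 and Q* = 300.
Because the floor (55) lies above the market-clearing price, it is binding.
At P = 55: Qd = 636 - 8·55 = 196 and Qs = 8·55 - 36 = 404.
Quantity traded falls to 196. At Q = 196 the demand price is (636 - 196)/8 = 55 and the supply price is (36 + 196)/8 = 29.
Deadweight loss = ½ · (55 - 29) · (300 - 196) = ½ · 26 · 104 = 1352.

1352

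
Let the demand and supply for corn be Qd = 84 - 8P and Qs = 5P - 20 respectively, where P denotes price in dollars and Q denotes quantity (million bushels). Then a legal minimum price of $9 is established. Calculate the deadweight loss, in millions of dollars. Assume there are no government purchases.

In a free market, 84 - 8P = 5P - 20 gives the equilibrium P* = 8, Q* = 20.
The floor of 9 is above the equilibrium price 8, so it binds.
At P = 9: Qd = 84 - 8·9 = 12 and Qs = 5·9 - 20 = 25.
Quantity traded falls to 12. At Q = 12 the demand price is (84 - 12)/8 = 9 and the supply price is (20 + 12)/5 = 6.4.
Deadweight loss = ½ · (9 - 6.4) · (20 - 12) = ½ · 2.6 · 8 = 10.4.

10.4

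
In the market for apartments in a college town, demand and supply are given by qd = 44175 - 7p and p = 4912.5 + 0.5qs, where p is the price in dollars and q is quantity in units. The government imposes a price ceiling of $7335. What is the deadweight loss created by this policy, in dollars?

Rearranging supply gives qs = 2p - 9825. Setting quantity demanded equal to quantity supplied, 44175 - 7p = 2p - 9825, gives p* = 6000 and q* = 2175.
The ceiling of 7335 is above the equilibrium price 6000, so it is not binding; the market clears at p* = 6000, q* = 2175.
Since the control does not bind, no trades are prevented and deadweight loss is zero.

0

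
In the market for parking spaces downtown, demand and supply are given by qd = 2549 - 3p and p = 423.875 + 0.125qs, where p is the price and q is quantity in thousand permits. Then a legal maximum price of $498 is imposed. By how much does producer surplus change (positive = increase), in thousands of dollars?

Rearranging supply gives qs = 8p - 3391. Setting quantity demanded equal to quantity supplied, 2549 - 3p = 8p - 3391, gives p* = 540 and q* = 929.
Since 498 < 540, the ceiling is binding.
At p = 498: qd = 2549 - 3·498 = 1055 and qs = 8·498 - 3391 = 593.
Producer surplus without the control is ½ · (540 - 423.875) · 929 = 53940.0625.
With the ceiling, producers sell 593 units at 498, so PS = ½ · (498 - 423.875) · 593 = 21978.0625.
Change in producer surplus = 21978.0625 - 53940.0625 = -31962.

-31962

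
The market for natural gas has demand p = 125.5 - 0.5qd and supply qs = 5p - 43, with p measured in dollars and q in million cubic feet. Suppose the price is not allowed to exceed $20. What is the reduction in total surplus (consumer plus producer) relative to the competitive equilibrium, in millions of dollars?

4235

Rearranging demand gives qd = 251 - 2p. Setting quantity demanded equal to quantity supplied, 251 - 2p = 5p - 43, gives p* = 42 and q* = 167.
Since 20 < 42, the ceiling is binding.
At p = 20: qd = 251 - 2·20 = 211 and qs = 5·20 - 43 = 57.
Quantity traded falls to 57. At q = 57 the demand price is (251 - 57)/2 = 97 and the supply price is (43 + 57)/5 = 20.
Deadweight loss = ½ · (97 - 20) · (167 - 57) = ½ · 77 · 110 = 4235.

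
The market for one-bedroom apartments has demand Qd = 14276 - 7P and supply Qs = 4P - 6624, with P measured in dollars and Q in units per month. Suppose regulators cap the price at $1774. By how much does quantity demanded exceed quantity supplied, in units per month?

Setting quantity demanded equal to quantity supplied, 14276 - 7P = 4P - 6624, gives P* = 1900 and Q* = 976.
Because the ceiling (1774) lies below the market-clearing price, it is binding.
At P = 1774: Qd = 14276 - 7·1774 = 1858 and Qs = 4·1774 - 6624 = 472.
Shortage = Qd - Qs = 1858 - 472 = 1386.

1386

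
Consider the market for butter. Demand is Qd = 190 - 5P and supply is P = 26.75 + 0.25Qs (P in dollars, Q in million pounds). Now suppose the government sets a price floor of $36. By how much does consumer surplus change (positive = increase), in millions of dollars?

-52.5

Rearranging supply gives Qs = 4P - 107. Without the control the market clears where 190 - 5P = 4P - 107, i.e. P* = 33 and Q* = 25.
Because the floor (36) lies above the market-clearing price, it is binding.
At P = 36: Qd = 190 - 5·36 = 10 and Qs = 4·36 - 107 = 37.
Consumer surplus without the control is ½ · (38 - 33) · 25 = 62.5.
With the floor, consumers buy 10 units at 36, so CS = ½ · (38 - 36) · 10 = 10.
Change in consumer surplus = 10 - 62.5 = -52.5.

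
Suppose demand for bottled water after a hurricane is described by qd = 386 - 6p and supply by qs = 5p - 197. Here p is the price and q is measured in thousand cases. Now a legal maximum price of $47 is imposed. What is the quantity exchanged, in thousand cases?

Setting quantity demanded equal to quantity supplied, 386 - 6p = 5p - 197, gives p* = 53 and q* = 68.
The ceiling of 47 is below the equilibrium price 53, so it binds.
At p = 47: qd = 386 - 6·47 = 104 and qs = 5·47 - 197 = 38.
The quantity actually transacted is the short side, supply: 38.

38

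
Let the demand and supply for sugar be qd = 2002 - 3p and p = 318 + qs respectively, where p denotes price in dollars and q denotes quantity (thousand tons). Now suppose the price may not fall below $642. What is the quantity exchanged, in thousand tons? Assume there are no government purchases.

76

Rearranging supply gives qs = p - 318. In a free market, 2002 - 3p = p - 318 gives the equilibrium p* = 580, q* = 262.
Because the floor (642) lies above the market-clearing price, it is binding.
At p = 642: qd = 2002 - 3·642 = 76 and qs = 642 - 318 = 324.
The quantity actually transacted is the short side, demand: 76.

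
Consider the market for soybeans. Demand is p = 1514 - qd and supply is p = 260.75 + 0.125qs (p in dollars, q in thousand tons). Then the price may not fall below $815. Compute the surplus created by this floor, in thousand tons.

3735

Rearranging demand gives qd = 1514 - p; rearranging supply gives qs = 8p - 2086. Setting quantity demanded equal to quantity supplied, 1514 - p = 8p - 2086, gives p* = 400 and q* = 1114.
Since 815 > 400, the floor is binding.
At p = 815: qd = 1514 - 815 = 699 and qs = 8·815 - 2086 = 4434.
Surplus = qs - qd = 4434 - 699 = 3735.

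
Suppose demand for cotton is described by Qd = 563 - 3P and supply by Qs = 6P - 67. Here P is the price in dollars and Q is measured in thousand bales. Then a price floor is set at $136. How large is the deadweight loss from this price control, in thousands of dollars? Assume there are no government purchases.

In a free market, 563 - 3P = 6P - 67 gives the equilibrium P* = 70, Q* = 353.
Because the floor (136) lies above the market-clearing price, it is binding.
At P = 136: Qd = 563 - 3·136 = 155 and Qs = 6·136 - 67 = 749.
Quantity traded falls to 155. At Q = 155 the demand price is (563 - 155)/3 = 136 and the supply price is (67 + 155)/6 = 37.
Deadweight loss = ½ · (136 - 37) · (353 - 155) = ½ · 99 · 198 = 9801.

9801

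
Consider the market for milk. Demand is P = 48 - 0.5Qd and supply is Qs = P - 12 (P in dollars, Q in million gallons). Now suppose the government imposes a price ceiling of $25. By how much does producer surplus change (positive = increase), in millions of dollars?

Rearranging demand gives Qd = 96 - 2P. Without the control the market clears where 96 - 2P = P - 12, i.e. P* = 36 and Q* = 24.
Since 25 < 36, the ceiling is binding.
At P = 25: Qd = 96 - 2·25 = 46 and Qs = 25 - 12 = 13.
Producer surplus without the control is ½ · (36 - 12) · 24 = 288.
With the ceiling, producers sell 13 units at 25, so PS = ½ · (25 - 12) · 13 = 84.5.
Change in producer surplus = 84.5 - 288 = -203.5.

-203.5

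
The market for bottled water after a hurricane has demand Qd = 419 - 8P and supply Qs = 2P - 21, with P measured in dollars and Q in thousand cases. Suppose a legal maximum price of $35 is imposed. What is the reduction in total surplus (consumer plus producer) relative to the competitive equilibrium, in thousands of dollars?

Without the control the market clears where 419 - 8P = 2P - 21, i.e. P* = 44 and Q* = 67.
Because the ceiling (35) lies below the market-clearing price, it is binding.
At P = 35: Qd = 419 - 8·35 = 139 and Qs = 2·35 - 21 = 49.
Quantity traded falls to 49. At Q = 49 the demand price is (419 - 49)/8 = 46.25 and the supply price is (21 + 49)/2 = 35.
Deadweight loss = ½ · (46.25 - 35) · (67 - 49) = ½ · 11.25 · 18 = 101.25.

101.25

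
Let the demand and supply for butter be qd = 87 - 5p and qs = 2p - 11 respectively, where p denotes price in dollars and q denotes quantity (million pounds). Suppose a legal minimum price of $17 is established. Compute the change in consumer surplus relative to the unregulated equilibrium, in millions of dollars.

-28.5

In a free market, 87 - 5p = 2p - 11 gives the equilibrium p* = 14, q* = 17.
The floor of 17 is above the equilibrium price 14, so it binds.
At p = 17: qd = 87 - 5·17 = 2 and qs = 2·17 - 11 = 23.
Consumer surplus without the control is ½ · (17.4 - 14) · 17 = 28.9.
With the floor, consumers buy 2 units at 17, so CS = ½ · (17.4 - 17) · 2 = 0.4.
Change in consumer surplus = 0.4 - 28.9 = -28.5.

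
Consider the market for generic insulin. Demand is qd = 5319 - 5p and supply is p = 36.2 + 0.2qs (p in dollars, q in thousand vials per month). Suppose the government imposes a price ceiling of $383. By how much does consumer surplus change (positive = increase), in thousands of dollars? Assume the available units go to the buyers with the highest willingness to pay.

219855.5

Rearranging supply gives qs = 5p - 181. Equilibrium: 5319 - 5p = 5p - 181, so 5500 = 10p and p* = 550, q* = 2569.
Because the ceiling (383) lies below the market-clearing price, it is binding.
At p = 383: qd = 5319 - 5·383 = 3404 and qs = 5·383 - 181 = 1734.
Consumer surplus without the control is ½ · (1063.8 - 550) · 2569 = 659976.1.
With the ceiling, 1734 units are sold at 383 (assume they go to the highest-value buyers). The demand price at q = 1734 is 717, so CS = ½ · [(1063.8 - 383) + (717 - 383)] · 1734 = 879831.6.
Change in consumer surplus = 879831.6 - 659976.1 = 219855.5.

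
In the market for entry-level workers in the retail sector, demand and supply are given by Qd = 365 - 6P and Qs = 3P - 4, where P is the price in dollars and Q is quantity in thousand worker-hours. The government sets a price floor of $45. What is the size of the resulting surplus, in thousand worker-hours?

36

In a free market, 365 - 6P = 3P - 4 gives the equilibrium P* = 41, Q* = 119.
Because the floor (45) lies above the market-clearing price, it is binding.
At P = 45: Qd = 365 - 6·45 = 95 and Qs = 3·45 - 4 = 131.
Surplus = Qs - Qd = 131 - 95 = 36.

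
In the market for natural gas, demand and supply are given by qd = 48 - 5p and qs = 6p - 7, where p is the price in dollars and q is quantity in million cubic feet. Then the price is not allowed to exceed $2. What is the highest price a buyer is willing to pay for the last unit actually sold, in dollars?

Without the control the market clears where 48 - 5p = 6p - 7, i.e. p* = 5 and q* = 23.
The ceiling of 2 is below the equilibrium price 5, so it binds.
At p = 2: qd = 48 - 5·2 = 38 and qs = 6·2 - 7 = 5.
Only 5 units reach the market. On the demand curve, the marginal buyer's willingness to pay at q = 5 is (48 - 5)/5 = 8.6.

8.6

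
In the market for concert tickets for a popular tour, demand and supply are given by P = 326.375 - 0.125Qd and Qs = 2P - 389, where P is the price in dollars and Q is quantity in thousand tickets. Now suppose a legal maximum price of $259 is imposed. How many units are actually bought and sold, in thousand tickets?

129

Rearranging demand gives Qd = 2611 - 8P. Equilibrium: 2611 - 8P = 2P - 389, so 3000 = 10P and P* = 300, Q* = 211.
The ceiling of 259 is below the equilibrium price 300, so it binds.
At P = 259: Qd = 2611 - 8·259 = 539 and Qs = 2·259 - 389 = 129.
The quantity actually transacted is the short side, supply: 129.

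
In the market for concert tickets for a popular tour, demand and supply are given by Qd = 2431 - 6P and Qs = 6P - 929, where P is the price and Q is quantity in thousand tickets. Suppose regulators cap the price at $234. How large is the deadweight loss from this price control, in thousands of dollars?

12696

In a free market, 2431 - 6P = 6P - 929 gives the equilibrium P* = 280, Q* = 751.
The ceiling of 234 is below the equilibrium price 280, so it binds.
At P = 234: Qd = 2431 - 6·234 = 1027 and Qs = 6·234 - 929 = 475.
Quantity traded falls to 475. At Q = 475 the demand price is (2431 - 475)/6 = 326 and the supply price is (929 + 475)/6 = 234.
Deadweight loss = ½ · (326 - 234) · (751 - 475) = ½ · 92 · 276 = 12696.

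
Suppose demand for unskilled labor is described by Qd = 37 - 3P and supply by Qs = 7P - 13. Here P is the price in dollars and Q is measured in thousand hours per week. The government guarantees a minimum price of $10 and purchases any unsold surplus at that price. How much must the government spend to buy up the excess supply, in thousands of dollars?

Without the control the market clears where 37 - 3P = 7P - 13, i.e. P* = 5 and Q* = 22.
The floor of 10 is above the equilibrium price 5, so it binds.
At P = 10: Qd = 37 - 3·10 = 7 and Qs = 7·10 - 13 = 57.
Surplus = Qs - Qd = 50.
Government expenditure = surplus × support price = 50 × 10 = 500.

500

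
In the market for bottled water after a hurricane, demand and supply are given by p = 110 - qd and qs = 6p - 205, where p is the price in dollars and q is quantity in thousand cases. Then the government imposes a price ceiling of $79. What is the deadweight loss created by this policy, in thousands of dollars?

Rearranging demand gives qd = 110 - p. Equilibrium: 110 - p = 6p - 205, so 315 = 7p and p* = 45, q* = 65.
The ceiling of 79 is above the equilibrium price 45, so it is not binding; the market clears at p* = 45, q* = 65.
Since the control does not bind, no trades are prevented and deadweight loss is zero.

0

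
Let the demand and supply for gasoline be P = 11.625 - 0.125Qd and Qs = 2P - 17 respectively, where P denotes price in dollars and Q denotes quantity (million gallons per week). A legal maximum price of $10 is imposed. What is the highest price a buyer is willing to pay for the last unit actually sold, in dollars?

11.25

Rearranging demand gives Qd = 93 - 8P. In a free market, 93 - 8P = 2P - 17 gives the equilibrium P* = 11, Q* = 5.
Since 10 < 11, the ceiling is binding.
At P = 10: Qd = 93 - 8·10 = 13 and Qs = 2·10 - 17 = 3.
Only 3 units reach the market. On the demand curve, the marginal buyer's willingness to pay at Q = 3 is (93 - 3)/8 = 11.25.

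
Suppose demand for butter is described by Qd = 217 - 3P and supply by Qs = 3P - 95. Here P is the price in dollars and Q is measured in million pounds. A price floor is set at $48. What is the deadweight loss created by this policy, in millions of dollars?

0

Without the control the market clears where 217 - 3P = 3P - 95, i.e. P* = 52 and Q* = 61.
The floor of 48 is below the equilibrium price 52, so it is not binding; the market clears at P* = 52, Q* = 61.
Since the control does not bind, no trades are prevented and deadweight loss is zero.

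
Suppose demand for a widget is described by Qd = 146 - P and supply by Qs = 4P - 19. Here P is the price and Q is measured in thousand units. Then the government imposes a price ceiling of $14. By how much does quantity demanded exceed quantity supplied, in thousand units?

95

Equilibrium: 146 - P = 4P - 19, so 165 = 5P and P* = 33, Q* = 113.
Because the ceiling (14) lies below the market-clearing price, it is binding.
At P = 14: Qd = 146 - 14 = 132 and Qs = 4·14 - 19 = 37.
Shortage = Qd - Qs = 132 - 37 = 95.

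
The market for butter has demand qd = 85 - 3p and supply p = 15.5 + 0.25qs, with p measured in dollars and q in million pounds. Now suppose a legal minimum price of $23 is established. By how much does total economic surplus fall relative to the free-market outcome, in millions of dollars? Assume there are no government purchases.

10.5

Rearranging supply gives qs = 4p - 62. Setting quantity demanded equal to quantity supplied, 85 - 3p = 4p - 62, gives p* = 21 and q* = 22.
Because the floor (23) lies above the market-clearing price, it is binding.
At p = 23: qd = 85 - 3·23 = 16 and qs = 4·23 - 62 = 30.
Quantity traded falls to 16. At q = 16 the demand price is (85 - 16)/3 = 23 and the supply price is (62 + 16)/4 = 19.5.
Deadweight loss = ½ · (23 - 19.5) · (22 - 16) = ½ · 3.5 · 6 = 10.5.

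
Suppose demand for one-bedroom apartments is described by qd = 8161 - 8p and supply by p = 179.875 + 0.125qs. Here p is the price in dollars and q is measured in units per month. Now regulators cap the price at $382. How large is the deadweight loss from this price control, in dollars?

Rearranging supply gives qs = 8p - 1439. Without the control the market clears where 8161 - 8p = 8p - 1439, i.e. p* = 600 and q* = 3361.
The ceiling of 382 is below the equilibrium price 600, so it binds.
At p = 382: qd = 8161 - 8·382 = 5105 and qs = 8·382 - 1439 = 1617.
Quantity traded falls to 1617. At q = 1617 the demand price is (8161 - 1617)/8 = 818 and the supply price is (1439 + 1617)/8 = 382.
Deadweight loss = ½ · (818 - 382) · (3361 - 1617) = ½ · 436 · 1744 = 380192.

380192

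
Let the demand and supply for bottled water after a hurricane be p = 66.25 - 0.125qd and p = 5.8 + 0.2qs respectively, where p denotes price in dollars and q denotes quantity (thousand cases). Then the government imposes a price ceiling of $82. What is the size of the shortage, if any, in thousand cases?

0

Rearranging demand gives qd = 530 - 8p; rearranging supply gives qs = 5p - 29. Setting quantity demanded equal to quantity supplied, 530 - 8p = 5p - 29, gives p* = 43 and q* = 186.
The ceiling of 82 is above the equilibrium price 43, so it is not binding; the market clears at p* = 43, q* = 186.
Since the control does not bind, there is no shortage.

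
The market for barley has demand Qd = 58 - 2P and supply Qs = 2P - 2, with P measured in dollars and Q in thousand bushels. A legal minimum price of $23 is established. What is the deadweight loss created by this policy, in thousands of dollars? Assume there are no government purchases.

Without the control the market clears where 58 - 2P = 2P - 2, i.e. P* = 15 and Q* = 28.
Because the floor (23) lies above the market-clearing price, it is binding.
At P = 23: Qd = 58 - 2·23 = 12 and Qs = 2·23 - 2 = 44.
Quantity traded falls to 12. At Q = 12 the demand price is (58 - 12)/2 = 23 and the supply price is (2 + 12)/2 = 7.
Deadweight loss = ½ · (23 - 7) · (28 - 12) = ½ · 16 · 16 = 128.

128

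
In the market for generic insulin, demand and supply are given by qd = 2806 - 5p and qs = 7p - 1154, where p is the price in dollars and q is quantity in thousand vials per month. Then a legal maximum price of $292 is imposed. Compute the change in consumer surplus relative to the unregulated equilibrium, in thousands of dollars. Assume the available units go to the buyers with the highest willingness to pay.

26744.4

Equilibrium: 2806 - 5p = 7p - 1154, so 3960 = 12p and p* = 330, q* = 1156.
Because the ceiling (292) lies below the market-clearing price, it is binding.
At p = 292: qd = 2806 - 5·292 = 1346 and qs = 7·292 - 1154 = 890.
Consumer surplus without the control is ½ · (561.2 - 330) · 1156 = 133633.6.
With the ceiling, 890 units are sold at 292 (assume they go to the highest-value buyers). The demand price at q = 890 is 383.2, so CS = ½ · [(561.2 - 292) + (383.2 - 292)] · 890 = 160378.
Change in consumer surplus = 160378 - 133633.6 = 26744.4.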